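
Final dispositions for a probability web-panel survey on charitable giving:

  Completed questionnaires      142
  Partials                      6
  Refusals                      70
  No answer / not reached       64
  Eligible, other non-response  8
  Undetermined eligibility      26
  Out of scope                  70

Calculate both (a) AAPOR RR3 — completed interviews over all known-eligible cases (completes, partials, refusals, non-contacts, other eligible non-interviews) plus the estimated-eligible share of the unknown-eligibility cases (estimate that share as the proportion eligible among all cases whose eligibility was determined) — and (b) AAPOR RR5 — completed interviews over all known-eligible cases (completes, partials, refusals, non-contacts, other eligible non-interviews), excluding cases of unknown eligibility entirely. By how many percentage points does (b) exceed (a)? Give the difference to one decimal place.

Numerator → 142
Eligible (known) → 142 + 6 + 70 + 64 + 8 = 290
e = 290 / (290 + 70) = 290 / 360 = 0.8056
Eligible share of unknowns → 0.8056 × 26 = 20.95
Denominator → 290 + 20.95 = 310.95
RR3 = 142 / 310.95 = 0.4567
Denominator → 142 + 6 + 70 + 64 + 8 = 290
RR5 = 142 / 290 = 0.4897
Difference = 48.97 − 45.67 = 3.30 percentage points

3.3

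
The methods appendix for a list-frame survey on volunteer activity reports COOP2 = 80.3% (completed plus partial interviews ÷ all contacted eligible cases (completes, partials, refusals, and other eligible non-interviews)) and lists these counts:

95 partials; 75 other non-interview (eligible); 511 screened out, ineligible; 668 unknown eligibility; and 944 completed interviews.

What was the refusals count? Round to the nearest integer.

Numerator = 944 + 95 = 1039
COOP2 = 1039 / D = 0.803
D = 1039 / 0.803 = 1293.9
Rest of base = 1114
refusals = 1293.9 − 1114 ≈ 180

180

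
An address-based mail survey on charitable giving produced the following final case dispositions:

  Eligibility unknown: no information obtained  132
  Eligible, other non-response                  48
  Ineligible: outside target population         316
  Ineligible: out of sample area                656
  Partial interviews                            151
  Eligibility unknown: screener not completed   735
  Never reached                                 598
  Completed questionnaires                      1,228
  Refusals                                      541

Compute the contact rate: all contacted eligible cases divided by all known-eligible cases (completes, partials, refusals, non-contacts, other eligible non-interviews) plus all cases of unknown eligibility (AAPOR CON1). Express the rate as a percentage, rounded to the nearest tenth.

57.3%

Undetermined eligibility = 735 + 132 = 867
Out of scope = 316 + 656 = 972
Top → 1228 + 151 + 541 + 48 = 1968
Denominator → 1228 + 151 + 541 + 598 + 48 + 867 = 3433
CON1 = 1968 / 3433 = 0.5733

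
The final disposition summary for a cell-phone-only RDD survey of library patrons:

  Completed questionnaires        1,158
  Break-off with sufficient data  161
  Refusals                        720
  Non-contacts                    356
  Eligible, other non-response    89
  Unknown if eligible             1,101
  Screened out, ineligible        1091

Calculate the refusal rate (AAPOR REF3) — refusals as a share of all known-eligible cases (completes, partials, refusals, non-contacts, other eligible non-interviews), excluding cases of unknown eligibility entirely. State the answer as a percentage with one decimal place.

Top = 720
Base = 1158 + 161 + 720 + 356 + 89 = 2484
REF3 = 720 / 2484 = 0.2899

29.0%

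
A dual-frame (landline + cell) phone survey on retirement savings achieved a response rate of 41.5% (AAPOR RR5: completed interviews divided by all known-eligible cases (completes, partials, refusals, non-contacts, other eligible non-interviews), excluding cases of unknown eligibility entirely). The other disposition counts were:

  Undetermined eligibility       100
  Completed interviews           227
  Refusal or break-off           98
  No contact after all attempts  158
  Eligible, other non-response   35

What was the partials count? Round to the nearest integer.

29

RR5 = 227 / D = 0.415
D = 227 / 0.415 = 547.0
Remaining denominator categories sum to 518
partials = 547.0 − 518 ≈ 29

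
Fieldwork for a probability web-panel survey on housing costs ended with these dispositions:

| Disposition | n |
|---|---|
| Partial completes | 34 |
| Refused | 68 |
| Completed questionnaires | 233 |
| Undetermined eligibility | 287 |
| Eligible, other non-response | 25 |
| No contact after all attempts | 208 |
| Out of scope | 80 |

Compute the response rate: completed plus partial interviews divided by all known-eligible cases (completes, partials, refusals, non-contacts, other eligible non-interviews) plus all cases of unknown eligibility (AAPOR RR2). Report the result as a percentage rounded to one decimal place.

31.2%

Num = 233 + 34 = 267
Denominator = 233 + 34 + 68 + 208 + 25 + 287 = 855
RR2 = 267 / 855 = 0.3123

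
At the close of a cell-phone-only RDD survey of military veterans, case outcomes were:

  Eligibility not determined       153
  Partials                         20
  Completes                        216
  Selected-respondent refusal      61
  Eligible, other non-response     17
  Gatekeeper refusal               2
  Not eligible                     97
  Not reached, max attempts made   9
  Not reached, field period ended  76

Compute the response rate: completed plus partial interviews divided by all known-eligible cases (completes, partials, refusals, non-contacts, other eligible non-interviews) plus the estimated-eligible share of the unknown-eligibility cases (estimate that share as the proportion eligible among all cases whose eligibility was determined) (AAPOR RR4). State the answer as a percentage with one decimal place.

Refused = 2 + 61 = 63
Never reached = 76 + 9 = 85
Top = 216 + 20 = 236
Known eligible = 216 + 20 + 63 + 85 + 17 = 401
e = 401 / (401 + 97) = 401 / 498 = 0.8052
Eligible share of unknowns = 0.8052 × 153 = 123.20
Denominator = 401 + 123.20 = 524.20
RR4 = 236 / 524.20 = 0.4502

45.0%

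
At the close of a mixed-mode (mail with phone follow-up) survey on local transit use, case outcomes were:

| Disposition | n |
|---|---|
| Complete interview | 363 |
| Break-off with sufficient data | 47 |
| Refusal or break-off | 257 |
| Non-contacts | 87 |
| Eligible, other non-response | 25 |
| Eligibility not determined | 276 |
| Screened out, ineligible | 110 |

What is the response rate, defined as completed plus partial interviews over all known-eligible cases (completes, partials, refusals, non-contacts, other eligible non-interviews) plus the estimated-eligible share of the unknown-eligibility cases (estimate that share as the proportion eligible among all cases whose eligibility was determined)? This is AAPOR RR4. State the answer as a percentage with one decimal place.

40.2%

Num = 363 + 47 = 410
Eligible (known) = 363 + 47 + 257 + 87 + 25 = 779
e = 779 / (779 + 110) = 779 / 889 = 0.8763
Eligible share of unknowns = 0.8763 × 276 = 241.86
Base = 779 + 241.86 = 1020.86
RR4 = 410 / 1020.86 = 0.4016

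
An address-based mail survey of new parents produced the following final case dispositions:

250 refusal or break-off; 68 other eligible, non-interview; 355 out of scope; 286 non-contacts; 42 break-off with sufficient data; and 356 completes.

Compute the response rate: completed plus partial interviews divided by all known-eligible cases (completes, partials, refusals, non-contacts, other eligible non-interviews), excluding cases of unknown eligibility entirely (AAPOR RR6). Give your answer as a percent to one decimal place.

Top: 356 + 42 = 398
Base: 356 + 42 + 250 + 286 + 68 = 1002
RR6 = 398 / 1002 = 0.3972

39.7%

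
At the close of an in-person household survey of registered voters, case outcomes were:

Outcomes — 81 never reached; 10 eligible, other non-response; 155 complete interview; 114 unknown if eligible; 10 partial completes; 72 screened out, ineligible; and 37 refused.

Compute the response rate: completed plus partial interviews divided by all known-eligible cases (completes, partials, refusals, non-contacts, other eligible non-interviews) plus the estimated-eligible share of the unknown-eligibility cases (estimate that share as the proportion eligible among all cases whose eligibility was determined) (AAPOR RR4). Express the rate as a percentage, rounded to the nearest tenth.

42.9%

Numerator = 155 + 10 = 165
Determined eligible = 155 + 10 + 37 + 81 + 10 = 293
e = 293 / (293 + 72) = 293 / 365 = 0.8027
Eligible share of unknowns = 0.8027 × 114 = 91.51
Base = 293 + 91.51 = 384.51
RR4 = 165 / 384.51 = 0.4291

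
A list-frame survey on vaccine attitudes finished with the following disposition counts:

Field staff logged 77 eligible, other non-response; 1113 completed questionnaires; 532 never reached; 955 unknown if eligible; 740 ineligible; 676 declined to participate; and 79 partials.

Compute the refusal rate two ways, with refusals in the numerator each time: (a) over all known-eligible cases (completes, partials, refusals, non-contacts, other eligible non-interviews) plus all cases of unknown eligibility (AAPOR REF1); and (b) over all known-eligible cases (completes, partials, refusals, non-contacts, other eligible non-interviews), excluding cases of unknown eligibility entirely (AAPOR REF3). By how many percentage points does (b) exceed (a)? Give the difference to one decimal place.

7.6

Numerator: 676
Base: 1113 + 79 + 676 + 532 + 77 + 955 = 3432
REF1 = 676 / 3432 = 0.1970
Base: 1113 + 79 + 676 + 532 + 77 = 2477
REF3 = 676 / 2477 = 0.2729
Difference = 27.29 − 19.70 = 7.59 percentage points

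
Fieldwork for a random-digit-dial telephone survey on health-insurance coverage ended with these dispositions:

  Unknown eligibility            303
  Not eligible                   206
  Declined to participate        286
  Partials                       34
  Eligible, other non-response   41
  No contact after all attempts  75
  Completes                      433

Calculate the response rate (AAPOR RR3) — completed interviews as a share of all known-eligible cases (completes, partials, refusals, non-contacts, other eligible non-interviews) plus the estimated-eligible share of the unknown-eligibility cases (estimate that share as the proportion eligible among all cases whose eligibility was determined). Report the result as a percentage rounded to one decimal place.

38.9%

Num = 433
Known eligible = 433 + 34 + 286 + 75 + 41 = 869
e = 869 / (869 + 206) = 869 / 1075 = 0.8084
e × U = 0.8084 × 303 = 244.95
Denominator = 869 + 244.95 = 1113.95
RR3 = 433 / 1113.95 = 0.3887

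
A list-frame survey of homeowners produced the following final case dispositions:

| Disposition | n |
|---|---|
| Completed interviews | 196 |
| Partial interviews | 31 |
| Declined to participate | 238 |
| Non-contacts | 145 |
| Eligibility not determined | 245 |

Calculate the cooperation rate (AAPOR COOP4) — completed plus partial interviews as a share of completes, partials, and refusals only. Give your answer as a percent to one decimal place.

48.8%

Top: 196 + 31 = 227
Denom: 196 + 31 + 238 = 465
COOP4 = 227 / 465 = 0.4882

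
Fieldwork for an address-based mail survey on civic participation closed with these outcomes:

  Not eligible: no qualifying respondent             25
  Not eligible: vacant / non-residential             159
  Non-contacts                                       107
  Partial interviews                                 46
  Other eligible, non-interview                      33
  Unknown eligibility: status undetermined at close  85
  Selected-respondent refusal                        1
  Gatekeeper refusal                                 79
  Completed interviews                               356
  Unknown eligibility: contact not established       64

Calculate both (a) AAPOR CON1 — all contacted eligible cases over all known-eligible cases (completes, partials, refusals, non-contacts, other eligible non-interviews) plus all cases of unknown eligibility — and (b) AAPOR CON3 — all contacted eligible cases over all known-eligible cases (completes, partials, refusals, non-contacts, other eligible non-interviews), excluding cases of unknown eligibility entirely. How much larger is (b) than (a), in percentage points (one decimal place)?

Refusals = 79 + 1 = 80
Unknown eligibility = 64 + 85 = 149
Ineligible = 25 + 159 = 184
Top = 356 + 46 + 80 + 33 = 515
Denom = 356 + 46 + 80 + 107 + 33 + 149 = 771
CON1 = 515 / 771 = 0.6680
Denom = 356 + 46 + 80 + 107 + 33 = 622
CON3 = 515 / 622 = 0.8280
Difference = 82.80 − 66.80 = 16.00 percentage points

16.0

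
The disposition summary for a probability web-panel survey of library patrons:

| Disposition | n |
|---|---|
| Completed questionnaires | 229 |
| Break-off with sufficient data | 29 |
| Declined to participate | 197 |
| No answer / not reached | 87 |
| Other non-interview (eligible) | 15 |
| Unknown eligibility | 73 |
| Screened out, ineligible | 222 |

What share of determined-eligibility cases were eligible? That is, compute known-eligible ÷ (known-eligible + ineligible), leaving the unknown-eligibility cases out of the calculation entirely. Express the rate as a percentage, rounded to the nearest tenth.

71.5%

Eligible (known): 229 + 29 + 197 + 87 + 15 = 557
e = 557 / (557 + 222) = 557 / 779 = 0.7150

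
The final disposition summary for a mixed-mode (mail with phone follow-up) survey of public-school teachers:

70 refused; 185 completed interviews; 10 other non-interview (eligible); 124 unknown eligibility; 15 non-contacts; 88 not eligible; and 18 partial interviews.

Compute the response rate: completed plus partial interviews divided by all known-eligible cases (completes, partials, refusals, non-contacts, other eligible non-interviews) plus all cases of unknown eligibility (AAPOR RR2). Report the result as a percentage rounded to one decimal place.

Numerator: 185 + 18 = 203
Denom: 185 + 18 + 70 + 15 + 10 + 124 = 422
RR2 = 203 / 422 = 0.4810

48.1%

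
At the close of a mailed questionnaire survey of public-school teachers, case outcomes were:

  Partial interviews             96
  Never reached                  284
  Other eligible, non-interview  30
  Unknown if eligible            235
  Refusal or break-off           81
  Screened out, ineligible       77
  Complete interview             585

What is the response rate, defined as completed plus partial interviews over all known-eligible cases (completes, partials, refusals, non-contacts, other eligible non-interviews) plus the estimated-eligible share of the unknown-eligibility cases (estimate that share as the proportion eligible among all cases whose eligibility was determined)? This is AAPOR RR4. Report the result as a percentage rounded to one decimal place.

Top: 585 + 96 = 681
Determined eligible: 585 + 96 + 81 + 284 + 30 = 1076
e = 1076 / (1076 + 77) = 1076 / 1153 = 0.9332
e × U: 0.9332 × 235 = 219.30
Denominator: 1076 + 219.30 = 1295.30
RR4 = 681 / 1295.30 = 0.5257

52.6%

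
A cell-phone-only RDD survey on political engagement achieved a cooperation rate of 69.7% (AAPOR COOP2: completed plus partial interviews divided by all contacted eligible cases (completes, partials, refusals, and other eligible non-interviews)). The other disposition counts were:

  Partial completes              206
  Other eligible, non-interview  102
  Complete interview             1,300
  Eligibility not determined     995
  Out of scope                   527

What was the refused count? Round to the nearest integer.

553

Num = 1300 + 206 = 1506
COOP2 = 1506 / D = 0.697
D = 1506 / 0.697 = 2160.7
Other denominator terms total 1608
refused = 2160.7 − 1608 ≈ 553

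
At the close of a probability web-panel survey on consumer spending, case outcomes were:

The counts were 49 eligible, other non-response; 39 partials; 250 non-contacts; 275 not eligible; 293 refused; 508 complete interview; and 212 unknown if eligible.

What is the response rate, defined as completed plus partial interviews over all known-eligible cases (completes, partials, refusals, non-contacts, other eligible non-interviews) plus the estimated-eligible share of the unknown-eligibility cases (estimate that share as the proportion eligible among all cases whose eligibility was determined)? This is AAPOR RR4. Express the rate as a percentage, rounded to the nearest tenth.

Numerator: 508 + 39 = 547
Determined eligible: 508 + 39 + 293 + 250 + 49 = 1139
e = 1139 / (1139 + 275) = 1139 / 1414 = 0.8055
e × U: 0.8055 × 212 = 170.77
Denom: 1139 + 170.77 = 1309.77
RR4 = 547 / 1309.77 = 0.4176

41.8%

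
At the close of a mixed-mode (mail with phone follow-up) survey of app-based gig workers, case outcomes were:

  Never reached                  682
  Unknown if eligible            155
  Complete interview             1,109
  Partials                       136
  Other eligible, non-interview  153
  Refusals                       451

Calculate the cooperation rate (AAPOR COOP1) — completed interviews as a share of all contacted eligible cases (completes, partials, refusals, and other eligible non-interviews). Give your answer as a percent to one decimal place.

Num: 1109
Denominator: 1109 + 136 + 451 + 153 = 1849
COOP1 = 1109 / 1849 = 0.5998

60.0%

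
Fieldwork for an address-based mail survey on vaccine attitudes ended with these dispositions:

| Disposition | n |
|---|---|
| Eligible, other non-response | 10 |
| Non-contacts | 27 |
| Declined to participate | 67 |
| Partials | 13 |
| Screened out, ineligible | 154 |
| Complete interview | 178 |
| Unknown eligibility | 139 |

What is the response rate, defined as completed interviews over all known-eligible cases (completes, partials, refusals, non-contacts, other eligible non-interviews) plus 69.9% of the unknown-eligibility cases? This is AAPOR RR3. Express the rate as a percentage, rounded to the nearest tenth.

45.4%

Top: 178
Known eligible: 178 + 13 + 67 + 27 + 10 = 295
Estimated eligible among unknowns: 0.6990 × 139 = 97.16
Denominator: 295 + 97.16 = 392.16
RR3 = 178 / 392.16 = 0.4539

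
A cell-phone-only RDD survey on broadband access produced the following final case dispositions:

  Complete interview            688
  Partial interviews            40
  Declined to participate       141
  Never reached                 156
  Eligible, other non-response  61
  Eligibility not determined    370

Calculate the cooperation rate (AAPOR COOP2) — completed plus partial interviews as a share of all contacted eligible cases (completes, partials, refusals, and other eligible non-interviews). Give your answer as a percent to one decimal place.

Top = 688 + 40 = 728
Base = 688 + 40 + 141 + 61 = 930
COOP2 = 728 / 930 = 0.7828

78.3%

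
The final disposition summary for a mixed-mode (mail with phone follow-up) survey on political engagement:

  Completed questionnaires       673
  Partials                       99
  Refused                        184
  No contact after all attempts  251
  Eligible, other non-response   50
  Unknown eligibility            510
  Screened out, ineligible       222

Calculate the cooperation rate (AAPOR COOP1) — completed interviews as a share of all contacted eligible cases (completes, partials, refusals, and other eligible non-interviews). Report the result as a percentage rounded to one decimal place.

66.9%

Top: 673
Denom: 673 + 99 + 184 + 50 = 1006
COOP1 = 673 / 1006 = 0.6690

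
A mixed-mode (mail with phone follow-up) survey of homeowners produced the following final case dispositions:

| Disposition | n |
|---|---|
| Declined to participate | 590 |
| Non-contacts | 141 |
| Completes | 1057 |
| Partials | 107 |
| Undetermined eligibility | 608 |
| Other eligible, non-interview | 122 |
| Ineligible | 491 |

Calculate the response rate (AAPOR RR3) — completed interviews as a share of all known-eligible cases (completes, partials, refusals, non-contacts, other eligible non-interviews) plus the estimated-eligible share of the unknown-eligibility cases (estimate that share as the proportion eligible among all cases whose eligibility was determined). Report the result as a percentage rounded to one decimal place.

42.2%

Numerator = 1057
Determined eligible = 1057 + 107 + 590 + 141 + 122 = 2017
e = 2017 / (2017 + 491) = 2017 / 2508 = 0.8042
e × U = 0.8042 × 608 = 488.95
Denominator = 2017 + 488.95 = 2505.95
RR3 = 1057 / 2505.95 = 0.4218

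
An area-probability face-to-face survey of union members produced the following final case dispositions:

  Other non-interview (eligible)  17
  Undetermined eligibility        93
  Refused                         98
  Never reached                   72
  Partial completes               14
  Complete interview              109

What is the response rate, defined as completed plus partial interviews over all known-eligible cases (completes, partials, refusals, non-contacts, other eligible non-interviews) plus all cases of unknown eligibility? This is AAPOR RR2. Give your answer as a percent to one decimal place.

Num = 109 + 14 = 123
Denom = 109 + 14 + 98 + 72 + 17 + 93 = 403
RR2 = 123 / 403 = 0.3052

30.5%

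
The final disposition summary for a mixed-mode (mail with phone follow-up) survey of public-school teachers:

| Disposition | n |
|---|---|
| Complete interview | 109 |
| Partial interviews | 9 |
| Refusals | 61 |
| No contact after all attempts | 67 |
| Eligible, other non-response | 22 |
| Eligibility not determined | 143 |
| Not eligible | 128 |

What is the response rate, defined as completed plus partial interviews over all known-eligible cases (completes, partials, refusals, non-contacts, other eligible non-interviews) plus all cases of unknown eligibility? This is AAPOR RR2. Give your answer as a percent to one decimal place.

Num = 109 + 9 = 118
Denom = 109 + 9 + 61 + 67 + 22 + 143 = 411
RR2 = 118 / 411 = 0.2871

28.7%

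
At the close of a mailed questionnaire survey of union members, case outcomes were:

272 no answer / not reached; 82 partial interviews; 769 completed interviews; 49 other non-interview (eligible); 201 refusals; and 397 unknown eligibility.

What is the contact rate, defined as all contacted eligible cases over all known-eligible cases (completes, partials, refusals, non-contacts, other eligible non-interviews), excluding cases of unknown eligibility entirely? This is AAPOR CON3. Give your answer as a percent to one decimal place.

Numerator = 769 + 82 + 201 + 49 = 1101
Denominator = 769 + 82 + 201 + 272 + 49 = 1373
CON3 = 1101 / 1373 = 0.8019

80.2%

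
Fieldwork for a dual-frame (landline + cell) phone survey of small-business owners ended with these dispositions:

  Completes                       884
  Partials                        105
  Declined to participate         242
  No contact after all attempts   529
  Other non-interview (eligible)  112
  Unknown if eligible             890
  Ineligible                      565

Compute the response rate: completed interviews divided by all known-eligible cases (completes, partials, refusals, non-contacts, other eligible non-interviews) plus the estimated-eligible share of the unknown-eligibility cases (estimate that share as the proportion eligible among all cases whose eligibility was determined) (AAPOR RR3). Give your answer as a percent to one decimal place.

34.6%

Numerator → 884
Known eligible → 884 + 105 + 242 + 529 + 112 = 1872
e = 1872 / (1872 + 565) = 1872 / 2437 = 0.7682
Estimated eligible among unknowns → 0.7682 × 890 = 683.70
Base → 1872 + 683.70 = 2555.70
RR3 = 884 / 2555.70 = 0.3459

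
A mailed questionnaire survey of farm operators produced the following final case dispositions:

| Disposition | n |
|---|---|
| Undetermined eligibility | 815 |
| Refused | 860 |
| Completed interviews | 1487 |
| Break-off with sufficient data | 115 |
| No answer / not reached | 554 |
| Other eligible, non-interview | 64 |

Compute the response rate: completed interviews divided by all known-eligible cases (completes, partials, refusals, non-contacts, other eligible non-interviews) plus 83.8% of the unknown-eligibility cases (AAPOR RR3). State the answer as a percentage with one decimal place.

Numerator → 1487
Eligible (known) → 1487 + 115 + 860 + 554 + 64 = 3080
Estimated eligible among unknowns → 0.8380 × 815 = 682.97
Denom → 3080 + 682.97 = 3762.97
RR3 = 1487 / 3762.97 = 0.3952

39.5%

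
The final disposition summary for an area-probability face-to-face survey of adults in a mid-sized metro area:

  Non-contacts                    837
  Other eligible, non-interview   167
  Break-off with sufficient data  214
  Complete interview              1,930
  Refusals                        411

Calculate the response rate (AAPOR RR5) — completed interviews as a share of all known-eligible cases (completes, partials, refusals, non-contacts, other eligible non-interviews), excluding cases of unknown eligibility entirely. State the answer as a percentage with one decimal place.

Top: 1930
Base: 1930 + 214 + 411 + 837 + 167 = 3559
RR5 = 1930 / 3559 = 0.5423

54.2%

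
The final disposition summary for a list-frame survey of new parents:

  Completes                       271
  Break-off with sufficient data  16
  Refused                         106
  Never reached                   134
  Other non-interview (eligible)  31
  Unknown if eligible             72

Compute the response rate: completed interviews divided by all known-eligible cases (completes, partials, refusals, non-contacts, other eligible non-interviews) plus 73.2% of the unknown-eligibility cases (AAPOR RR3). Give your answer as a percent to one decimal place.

Top = 271
Determined eligible = 271 + 16 + 106 + 134 + 31 = 558
e × U = 0.7320 × 72 = 52.70
Denom = 558 + 52.70 = 610.70
RR3 = 271 / 610.70 = 0.4438

44.4%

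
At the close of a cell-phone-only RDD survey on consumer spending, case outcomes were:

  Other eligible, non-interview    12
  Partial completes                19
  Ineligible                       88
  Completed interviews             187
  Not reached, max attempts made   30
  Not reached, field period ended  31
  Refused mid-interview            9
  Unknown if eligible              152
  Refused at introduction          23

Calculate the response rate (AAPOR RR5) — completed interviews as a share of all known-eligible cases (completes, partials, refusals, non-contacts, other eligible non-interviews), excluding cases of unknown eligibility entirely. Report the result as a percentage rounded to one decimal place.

Refusals = 23 + 9 = 32
No answer / not reached = 31 + 30 = 61
Top → 187
Base → 187 + 19 + 32 + 61 + 12 = 311
RR5 = 187 / 311 = 0.6013

60.1%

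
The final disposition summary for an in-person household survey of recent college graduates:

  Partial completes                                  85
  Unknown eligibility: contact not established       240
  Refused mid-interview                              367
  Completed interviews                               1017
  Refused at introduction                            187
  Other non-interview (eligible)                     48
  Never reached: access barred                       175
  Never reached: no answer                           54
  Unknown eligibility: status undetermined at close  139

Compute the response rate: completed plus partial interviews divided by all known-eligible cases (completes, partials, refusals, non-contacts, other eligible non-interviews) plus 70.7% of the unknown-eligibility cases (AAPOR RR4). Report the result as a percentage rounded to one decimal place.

50.1%

Refused = 187 + 367 = 554
No answer / not reached = 54 + 175 = 229
Unknown if eligible = 240 + 139 = 379
Num = 1017 + 85 = 1102
Known eligible = 1017 + 85 + 554 + 229 + 48 = 1933
e × U = 0.7070 × 379 = 267.95
Denominator = 1933 + 267.95 = 2200.95
RR4 = 1102 / 2200.95 = 0.5007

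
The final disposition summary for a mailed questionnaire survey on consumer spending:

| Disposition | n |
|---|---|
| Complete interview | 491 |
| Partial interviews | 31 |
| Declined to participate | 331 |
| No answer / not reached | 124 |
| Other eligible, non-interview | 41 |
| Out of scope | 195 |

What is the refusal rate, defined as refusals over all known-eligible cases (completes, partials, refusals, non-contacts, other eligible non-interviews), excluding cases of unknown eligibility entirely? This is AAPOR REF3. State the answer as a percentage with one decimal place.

Numerator: 331
Denominator: 491 + 31 + 331 + 124 + 41 = 1018
REF3 = 331 / 1018 = 0.3251

32.5%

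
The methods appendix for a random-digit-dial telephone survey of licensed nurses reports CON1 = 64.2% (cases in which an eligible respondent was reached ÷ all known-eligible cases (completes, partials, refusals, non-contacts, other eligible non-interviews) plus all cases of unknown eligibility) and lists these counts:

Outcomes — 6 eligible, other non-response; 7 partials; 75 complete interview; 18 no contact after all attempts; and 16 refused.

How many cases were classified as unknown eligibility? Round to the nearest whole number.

40

Numerator: 75 + 7 + 16 + 6 = 104
CON1 = 104 / D = 0.642
D = 104 / 0.642 = 162.0
Other denominator terms total 122
unknown eligibility = 162.0 − 122 ≈ 40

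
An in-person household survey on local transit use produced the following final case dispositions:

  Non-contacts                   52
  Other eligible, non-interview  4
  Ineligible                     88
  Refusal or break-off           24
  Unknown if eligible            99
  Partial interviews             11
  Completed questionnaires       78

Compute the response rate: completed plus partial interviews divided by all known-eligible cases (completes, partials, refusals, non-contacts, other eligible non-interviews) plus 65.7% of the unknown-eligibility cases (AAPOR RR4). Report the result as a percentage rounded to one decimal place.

Top: 78 + 11 = 89
Determined eligible: 78 + 11 + 24 + 52 + 4 = 169
Eligible share of unknowns: 0.6570 × 99 = 65.04
Denominator: 169 + 65.04 = 234.04
RR4 = 89 / 234.04 = 0.3803

38.0%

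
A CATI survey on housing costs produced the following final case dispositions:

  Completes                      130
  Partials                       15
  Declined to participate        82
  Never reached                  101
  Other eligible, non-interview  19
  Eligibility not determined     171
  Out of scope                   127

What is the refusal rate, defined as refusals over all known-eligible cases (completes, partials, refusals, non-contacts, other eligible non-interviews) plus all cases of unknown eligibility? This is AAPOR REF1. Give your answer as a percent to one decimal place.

15.8%

Numerator = 82
Base = 130 + 15 + 82 + 101 + 19 + 171 = 518
REF1 = 82 / 518 = 0.1583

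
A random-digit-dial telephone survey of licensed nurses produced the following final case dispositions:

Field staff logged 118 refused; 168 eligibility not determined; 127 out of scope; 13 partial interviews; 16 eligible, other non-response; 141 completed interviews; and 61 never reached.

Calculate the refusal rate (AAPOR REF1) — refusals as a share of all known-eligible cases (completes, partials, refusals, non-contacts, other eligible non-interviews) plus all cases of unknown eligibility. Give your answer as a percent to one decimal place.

22.8%

Numerator → 118
Denom → 141 + 13 + 118 + 61 + 16 + 168 = 517
REF1 = 118 / 517 = 0.2282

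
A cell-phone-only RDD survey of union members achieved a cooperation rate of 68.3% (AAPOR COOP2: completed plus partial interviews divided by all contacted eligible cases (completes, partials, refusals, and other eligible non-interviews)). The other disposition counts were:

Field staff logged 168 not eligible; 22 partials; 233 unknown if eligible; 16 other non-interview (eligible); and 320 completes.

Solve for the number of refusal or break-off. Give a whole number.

143

Num = 320 + 22 = 342
COOP2 = 342 / D = 0.683
D = 342 / 0.683 = 500.7
Rest of base = 358
refusal or break-off = 500.7 − 358 ≈ 143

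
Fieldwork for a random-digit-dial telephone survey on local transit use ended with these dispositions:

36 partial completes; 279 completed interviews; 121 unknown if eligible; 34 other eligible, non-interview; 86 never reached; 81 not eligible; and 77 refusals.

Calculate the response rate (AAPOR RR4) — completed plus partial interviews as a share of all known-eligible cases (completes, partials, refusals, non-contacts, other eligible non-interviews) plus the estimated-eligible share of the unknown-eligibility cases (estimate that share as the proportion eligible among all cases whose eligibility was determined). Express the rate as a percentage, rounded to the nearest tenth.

51.1%

Top = 279 + 36 = 315
Determined eligible = 279 + 36 + 77 + 86 + 34 = 512
e = 512 / (512 + 81) = 512 / 593 = 0.8634
Estimated eligible among unknowns = 0.8634 × 121 = 104.47
Denominator = 512 + 104.47 = 616.47
RR4 = 315 / 616.47 = 0.5110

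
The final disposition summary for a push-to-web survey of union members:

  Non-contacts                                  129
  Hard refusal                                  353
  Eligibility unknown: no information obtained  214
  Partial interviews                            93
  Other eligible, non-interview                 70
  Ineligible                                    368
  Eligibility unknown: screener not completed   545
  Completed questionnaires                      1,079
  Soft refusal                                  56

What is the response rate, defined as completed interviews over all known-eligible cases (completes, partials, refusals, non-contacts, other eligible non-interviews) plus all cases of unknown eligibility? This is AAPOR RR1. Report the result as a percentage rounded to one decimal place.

Refusals = 353 + 56 = 409
Eligibility not determined = 545 + 214 = 759
Num → 1079
Base → 1079 + 93 + 409 + 129 + 70 + 759 = 2539
RR1 = 1079 / 2539 = 0.4250

42.5%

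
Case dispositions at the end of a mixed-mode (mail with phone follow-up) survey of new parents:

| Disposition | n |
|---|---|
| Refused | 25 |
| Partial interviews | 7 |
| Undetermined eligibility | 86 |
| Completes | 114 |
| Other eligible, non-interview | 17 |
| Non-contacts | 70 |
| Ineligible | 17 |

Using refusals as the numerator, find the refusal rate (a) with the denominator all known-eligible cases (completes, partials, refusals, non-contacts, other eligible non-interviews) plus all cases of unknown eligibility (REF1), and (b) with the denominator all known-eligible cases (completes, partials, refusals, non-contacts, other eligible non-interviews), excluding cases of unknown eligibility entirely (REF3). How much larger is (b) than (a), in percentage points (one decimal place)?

Top = 25
Base = 114 + 7 + 25 + 70 + 17 + 86 = 319
REF1 = 25 / 319 = 0.0784
Base = 114 + 7 + 25 + 70 + 17 = 233
REF3 = 25 / 233 = 0.1073
Difference = 10.73 − 7.84 = 2.89 percentage points

2.9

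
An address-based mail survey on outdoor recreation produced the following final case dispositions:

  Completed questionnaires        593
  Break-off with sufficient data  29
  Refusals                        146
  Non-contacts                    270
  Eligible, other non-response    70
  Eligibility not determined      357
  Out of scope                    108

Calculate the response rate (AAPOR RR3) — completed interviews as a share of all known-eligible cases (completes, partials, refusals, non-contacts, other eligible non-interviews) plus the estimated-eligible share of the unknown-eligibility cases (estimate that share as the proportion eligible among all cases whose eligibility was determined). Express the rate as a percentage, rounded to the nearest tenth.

41.4%

Numerator → 593
Known eligible → 593 + 29 + 146 + 270 + 70 = 1108
e = 1108 / (1108 + 108) = 1108 / 1216 = 0.9112
Estimated eligible among unknowns → 0.9112 × 357 = 325.30
Denominator → 1108 + 325.30 = 1433.30
RR3 = 593 / 1433.30 = 0.4137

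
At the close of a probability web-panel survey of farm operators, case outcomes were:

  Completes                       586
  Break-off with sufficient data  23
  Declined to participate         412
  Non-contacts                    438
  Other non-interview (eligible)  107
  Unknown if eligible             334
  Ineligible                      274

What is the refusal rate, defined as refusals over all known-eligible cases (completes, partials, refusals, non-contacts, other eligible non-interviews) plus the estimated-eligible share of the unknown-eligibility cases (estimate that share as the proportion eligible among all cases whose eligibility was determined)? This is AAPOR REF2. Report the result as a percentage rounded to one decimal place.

22.3%

Num = 412
Known eligible = 586 + 23 + 412 + 438 + 107 = 1566
e = 1566 / (1566 + 274) = 1566 / 1840 = 0.8511
Estimated eligible among unknowns = 0.8511 × 334 = 284.27
Base = 1566 + 284.27 = 1850.27
REF2 = 412 / 1850.27 = 0.2227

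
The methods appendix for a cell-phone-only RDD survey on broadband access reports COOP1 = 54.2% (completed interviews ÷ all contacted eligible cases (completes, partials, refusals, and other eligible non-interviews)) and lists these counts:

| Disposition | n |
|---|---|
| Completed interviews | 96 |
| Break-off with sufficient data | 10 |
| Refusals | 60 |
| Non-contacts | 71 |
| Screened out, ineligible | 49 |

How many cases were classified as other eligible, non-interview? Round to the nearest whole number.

COOP1 = 96 / D = 0.542
D = 96 / 0.542 = 177.1
Remaining denominator categories sum to 166
other eligible, non-interview = 177.1 − 166 ≈ 11

11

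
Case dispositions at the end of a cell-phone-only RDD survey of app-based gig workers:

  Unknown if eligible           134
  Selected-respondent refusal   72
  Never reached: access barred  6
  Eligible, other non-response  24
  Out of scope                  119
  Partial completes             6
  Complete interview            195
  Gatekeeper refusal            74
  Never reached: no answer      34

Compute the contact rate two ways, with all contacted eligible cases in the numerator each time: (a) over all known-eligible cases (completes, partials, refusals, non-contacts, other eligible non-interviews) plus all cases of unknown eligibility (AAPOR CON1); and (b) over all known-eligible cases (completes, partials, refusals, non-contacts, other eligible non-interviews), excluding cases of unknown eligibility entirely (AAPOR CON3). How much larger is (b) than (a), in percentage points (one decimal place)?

Refusal or break-off = 74 + 72 = 146
No contact after all attempts = 34 + 6 = 40
Numerator: 195 + 6 + 146 + 24 = 371
Denominator: 195 + 6 + 146 + 40 + 24 + 134 = 545
CON1 = 371 / 545 = 0.6807
Denominator: 195 + 6 + 146 + 40 + 24 = 411
CON3 = 371 / 411 = 0.9027
Difference = 90.27 − 68.07 = 22.20 percentage points

22.2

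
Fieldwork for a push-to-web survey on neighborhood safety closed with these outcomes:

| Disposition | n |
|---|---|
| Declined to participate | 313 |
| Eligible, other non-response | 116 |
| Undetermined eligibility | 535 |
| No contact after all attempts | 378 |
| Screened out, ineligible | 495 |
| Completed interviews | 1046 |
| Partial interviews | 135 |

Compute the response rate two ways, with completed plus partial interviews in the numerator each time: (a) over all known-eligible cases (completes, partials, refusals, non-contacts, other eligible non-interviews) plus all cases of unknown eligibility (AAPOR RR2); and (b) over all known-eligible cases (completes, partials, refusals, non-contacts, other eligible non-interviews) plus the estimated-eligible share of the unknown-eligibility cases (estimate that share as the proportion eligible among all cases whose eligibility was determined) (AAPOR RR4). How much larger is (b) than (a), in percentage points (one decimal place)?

2.1

Top = 1046 + 135 = 1181
Base = 1046 + 135 + 313 + 378 + 116 + 535 = 2523
RR2 = 1181 / 2523 = 0.4681
Known eligible = 1046 + 135 + 313 + 378 + 116 = 1988
e = 1988 / (1988 + 495) = 1988 / 2483 = 0.8006
Estimated eligible among unknowns = 0.8006 × 535 = 428.32
Base = 1988 + 428.32 = 2416.32
RR4 = 1181 / 2416.32 = 0.4888
Difference = 48.88 − 46.81 = 2.07 percentage points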